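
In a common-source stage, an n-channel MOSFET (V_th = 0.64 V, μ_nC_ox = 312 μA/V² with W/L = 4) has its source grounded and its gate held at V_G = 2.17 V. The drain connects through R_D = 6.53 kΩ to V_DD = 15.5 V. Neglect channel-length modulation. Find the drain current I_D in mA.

I_D = 1.46 mA

V_GS = V_G = 2.17 V, so V_ov = 2.17 − 0.64 = 1.53 V.
k_n = μ_nC_ox · (W/L) = 1.248 mA/V².
Assume saturation: I_D = ½ k_n V_ov² = 0.5 × 1.248 × 1.53² = 1.46 mA, giving V_DS = V_DD − I_D R_D = 15.5 − 1.46 × 6.53 = 5.96 V.
V_DS = 5.96 V ≥ V_ov = 1.53 V, confirming saturation.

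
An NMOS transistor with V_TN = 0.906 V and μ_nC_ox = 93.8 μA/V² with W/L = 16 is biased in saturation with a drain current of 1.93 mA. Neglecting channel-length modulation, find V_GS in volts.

V_GS = 2.51 V

k_n = μ_nC_ox · (W/L) = 1.501 mA/V².
In saturation I_D = ½ k_n (V_GS − V_TN)², so V_GS − V_TN = √(2 I_D / k_n) = √(2 × 1.93 / 1.501) = 1.6 V.
V_GS = 0.906 + 1.6 = 2.51 V.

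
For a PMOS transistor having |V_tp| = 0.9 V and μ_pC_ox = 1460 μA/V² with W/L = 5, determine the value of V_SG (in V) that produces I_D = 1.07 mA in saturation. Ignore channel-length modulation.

V_SG = 1.44 V

k_p = μ_pC_ox · (W/L) = 7.3 mA/V².
In saturation I_D = ½ k_p (V_SG − |V_tp|)², so V_SG − |V_tp| = √(2 I_D / k_p) = √(2 × 1.07 / 7.3) = 0.541 V.
V_SG = 0.9 + 0.541 = 1.44 V.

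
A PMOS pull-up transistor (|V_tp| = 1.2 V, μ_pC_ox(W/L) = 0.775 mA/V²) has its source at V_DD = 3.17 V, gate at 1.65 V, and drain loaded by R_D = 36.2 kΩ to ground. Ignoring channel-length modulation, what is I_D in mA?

I_D = 0.0397 mA

V_SG = V_DD − V_G = 3.17 − 1.65 = 1.52 V, so V_ov = 1.52 − 1.2 = 0.32 V.
Assume saturation: I_D = ½ k_p V_ov² = 0.5 × 0.775 × 0.32² = 0.0397 mA, giving V_SD = V_DD − I_D R_D = 3.17 − 0.0397 × 36.2 = 1.73 V.
V_SD = 1.73 V ≥ V_ov = 0.32 V, confirming saturation.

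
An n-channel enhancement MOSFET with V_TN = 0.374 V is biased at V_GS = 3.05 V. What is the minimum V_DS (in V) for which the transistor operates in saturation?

V_DS,sat = 2.68 V

The boundary between triode and saturation is V_DS = V_GS − V_TN = V_ov.
V_ov = 3.05 − 0.374 = 2.68 V.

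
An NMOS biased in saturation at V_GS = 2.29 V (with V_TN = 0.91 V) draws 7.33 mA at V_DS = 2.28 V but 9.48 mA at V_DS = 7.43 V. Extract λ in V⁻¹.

With V_GS fixed, I_D ∝ (1 + λ V_DS) in saturation, so I_D2/I_D1 = (1 + λ V_DS2)/(1 + λ V_DS1).
9.48/7.33 = 1.293 = (1 + 7.43 λ)/(1 + 2.28 λ).
Solving: λ (I_D1 V_DS2 − I_D2 V_DS1) = I_D2 − I_D1, so λ = (9.48 − 7.33) / (7.33 × 7.43 − 9.48 × 2.28) = 2.15 / 32.8 = 0.0655 V⁻¹.

λ = 0.0655 V⁻¹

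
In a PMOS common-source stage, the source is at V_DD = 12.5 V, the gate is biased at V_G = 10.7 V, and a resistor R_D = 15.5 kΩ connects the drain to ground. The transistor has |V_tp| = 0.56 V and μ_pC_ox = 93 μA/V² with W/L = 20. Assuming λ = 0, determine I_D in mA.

V_SG = V_DD − V_G = 12.5 − 10.7 = 1.8 V, so V_ov = 1.8 − 0.56 = 1.24 V.
k_p = μ_pC_ox · (W/L) = 1.86 mA/V².
Assume saturation: I_D = ½ k_p V_ov² = 0.5 × 1.86 × 1.24² = 1.43 mA, giving V_SD = V_DD − I_D R_D = 12.5 − 1.43 × 15.5 = -9.66 V.
But -9.66 V < V_ov = 1.24 V, so the device is actually in triode.
In triode I_D = k_p[V_ov V_SD − ½ V_SD²] and I_D = (V_DD − V_SD)/R_D. Equating: 14.4 V_SD² − 36.75 V_SD + 12.5 = 0, giving V_SD = 0.404 V (the root below V_ov).
I_D = (12.5 − 0.404) / 15.5 = 0.78 mA.

I_D = 0.780 mA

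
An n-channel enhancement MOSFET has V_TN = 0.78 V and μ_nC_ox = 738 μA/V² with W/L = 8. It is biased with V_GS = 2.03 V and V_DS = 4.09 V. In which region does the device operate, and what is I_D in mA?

k_n = μ_nC_ox · (W/L) = 5.904 mA/V².
V_ov = V_GS − V_TN = 2.03 − 0.78 = 1.25 V.
Since V_DS = 4.09 V ≥ V_ov = 1.25 V, the device is in saturation.
I_D = ½ k_n V_ov² = 0.5 × 5.904 × 1.25² = 4.61 mA.

Saturation; I_D = 4.61 mA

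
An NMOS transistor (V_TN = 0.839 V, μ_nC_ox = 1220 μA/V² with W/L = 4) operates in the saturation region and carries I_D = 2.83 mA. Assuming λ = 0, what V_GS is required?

k_n = μ_nC_ox · (W/L) = 4.88 mA/V².
In saturation I_D = ½ k_n (V_GS − V_TN)², so V_GS − V_TN = √(2 I_D / k_n) = √(2 × 2.83 / 4.88) = 1.08 V.
V_GS = 0.839 + 1.08 = 1.92 V.

V_GS = 1.92 V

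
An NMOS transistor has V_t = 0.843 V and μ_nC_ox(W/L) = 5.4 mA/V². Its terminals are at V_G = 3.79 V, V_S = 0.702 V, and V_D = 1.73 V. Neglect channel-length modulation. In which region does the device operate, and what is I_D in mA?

Triode; I_D = 9.61 mA

V_GS = V_G − V_S = 3.79 − 0.702 = 3.09 V; V_DS = V_D − V_S = 1.73 − 0.702 = 1.03 V.
V_ov = V_GS − V_t = 3.09 − 0.843 = 2.25 V.
Since V_DS = 1.03 V < V_ov = 2.25 V, the device is in the triode region.
I_D = k_n [V_ov · V_DS − ½ V_DS²] = 5.4 × [2.25 × 1.03 − 0.5 × 1.03²] = 9.61 mA.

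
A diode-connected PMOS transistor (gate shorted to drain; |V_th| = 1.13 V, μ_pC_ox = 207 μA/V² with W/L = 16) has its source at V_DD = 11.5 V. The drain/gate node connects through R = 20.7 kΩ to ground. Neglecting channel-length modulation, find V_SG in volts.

V_SG = 1.67 V

With gate tied to drain, V_SG = V_SD ≥ V_SG − |V_th|, so the device is in saturation.
k_p = μ_pC_ox · (W/L) = 3.312 mA/V².
KCL at the drain: ½ k_p (V_SG − |V_th|)² = (V_DD − V_SG)/R.
Let x = V_SG − 1.13. Then 34.3 x² + x − 10.37 = 0, giving x = 0.536 V (positive root), so V_SG = 1.67 V.
I_D = (V_DD − V_SG)/R = (11.5 − 1.67) / 20.7 = 0.475 mA.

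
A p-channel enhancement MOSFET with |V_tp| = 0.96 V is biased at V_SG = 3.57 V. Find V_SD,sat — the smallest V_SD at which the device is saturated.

V_SD,sat = 2.61 V

The boundary between triode and saturation is V_SD = V_SG − |V_tp| = V_ov.
V_ov = 3.57 − 0.96 = 2.61 V.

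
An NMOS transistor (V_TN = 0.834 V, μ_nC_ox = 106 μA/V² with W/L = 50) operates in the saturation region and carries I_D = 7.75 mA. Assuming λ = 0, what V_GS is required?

k_n = μ_nC_ox · (W/L) = 5.3 mA/V².
In saturation I_D = ½ k_n (V_GS − V_TN)², so V_GS − V_TN = √(2 I_D / k_n) = √(2 × 7.75 / 5.3) = 1.71 V.
V_GS = 0.834 + 1.71 = 2.54 V.

V_GS = 2.54 V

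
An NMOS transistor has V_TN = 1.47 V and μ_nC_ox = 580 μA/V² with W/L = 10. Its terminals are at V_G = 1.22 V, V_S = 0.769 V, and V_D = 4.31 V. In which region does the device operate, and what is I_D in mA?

V_GS = V_G − V_S = 1.22 − 0.769 = 0.451 V; V_DS = V_D − V_S = 4.31 − 0.769 = 3.54 V.
V_GS = 0.451 V < V_TN = 1.47 V, so the transistor is in cutoff.

Cutoff; I_D = 0 mA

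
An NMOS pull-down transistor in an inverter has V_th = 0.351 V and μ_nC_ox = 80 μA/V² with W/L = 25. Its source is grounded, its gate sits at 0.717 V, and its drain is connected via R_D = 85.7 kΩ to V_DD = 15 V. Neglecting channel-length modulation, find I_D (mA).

V_GS = V_G = 0.717 V, so V_ov = 0.717 − 0.351 = 0.366 V.
k_n = μ_nC_ox · (W/L) = 2 mA/V².
Assume saturation: I_D = ½ k_n V_ov² = 0.5 × 2 × 0.366² = 0.134 mA, giving V_DS = V_DD − I_D R_D = 15 − 0.134 × 85.7 = 3.52 V.
V_DS = 3.52 V ≥ V_ov = 0.366 V, confirming saturation.

I_D = 0.134 mA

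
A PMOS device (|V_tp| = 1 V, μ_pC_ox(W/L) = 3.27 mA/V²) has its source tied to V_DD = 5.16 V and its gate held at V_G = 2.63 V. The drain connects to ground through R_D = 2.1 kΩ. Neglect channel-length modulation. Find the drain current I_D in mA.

V_SG = V_DD − V_G = 5.16 − 2.63 = 2.53 V, so V_ov = 2.53 − 1 = 1.53 V.
Assume saturation: I_D = ½ k_p V_ov² = 0.5 × 3.27 × 1.53² = 3.83 mA, giving V_SD = V_DD − I_D R_D = 5.16 − 3.83 × 2.1 = -2.88 V.
But -2.88 V < V_ov = 1.53 V, so the device is actually in triode.
In triode I_D = k_p[V_ov V_SD − ½ V_SD²] and I_D = (V_DD − V_SD)/R_D. Equating: 3.43 V_SD² − 11.51 V_SD + 5.16 = 0, giving V_SD = 0.533 V (the root below V_ov).
I_D = (5.16 − 0.533) / 2.1 = 2.2 mA.

I_D = 2.20 mA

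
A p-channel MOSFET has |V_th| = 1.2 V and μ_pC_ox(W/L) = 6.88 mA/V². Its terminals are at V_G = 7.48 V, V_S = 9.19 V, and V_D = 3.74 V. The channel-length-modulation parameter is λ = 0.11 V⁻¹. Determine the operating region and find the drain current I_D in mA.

V_SG = V_S − V_G = 9.19 − 7.48 = 1.71 V; V_SD = V_S − V_D = 9.19 − 3.74 = 5.45 V.
V_ov = V_SG − |V_th| = 1.71 − 1.2 = 0.51 V.
Since V_SD = 5.45 V ≥ V_ov = 0.51 V, the device is in saturation.
I_D = ½ k_p V_ov² (1 + λ V_SD) = 0.5 × 6.88 × 0.51² × (1 + 0.11 × 5.45) = 1.43 mA.

Saturation; I_D = 1.43 mA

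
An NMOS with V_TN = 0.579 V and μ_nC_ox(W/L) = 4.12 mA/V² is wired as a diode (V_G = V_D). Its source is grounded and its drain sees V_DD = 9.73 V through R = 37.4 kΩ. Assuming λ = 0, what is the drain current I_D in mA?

With gate tied to drain, V_GS = V_DS ≥ V_GS − V_TN, so the device is in saturation.
KCL at the drain: ½ k_n (V_GS − V_TN)² = (V_DD − V_GS)/R.
Let x = V_GS − 0.579. Then 77 x² + x − 9.151 = 0, giving x = 0.338 V (positive root), so V_GS = 0.917 V.
I_D = (V_DD − V_GS)/R = (9.73 − 0.917) / 37.4 = 0.236 mA.

I_D = 0.236 mA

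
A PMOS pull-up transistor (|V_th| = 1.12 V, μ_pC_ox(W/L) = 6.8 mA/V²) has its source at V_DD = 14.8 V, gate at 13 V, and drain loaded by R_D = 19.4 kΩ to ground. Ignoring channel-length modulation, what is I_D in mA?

V_SG = V_DD − V_G = 14.8 − 13 = 1.8 V, so V_ov = 1.8 − 1.12 = 0.68 V.
Assume saturation: I_D = ½ k_p V_ov² = 0.5 × 6.8 × 0.68² = 1.57 mA, giving V_SD = V_DD − I_D R_D = 14.8 − 1.57 × 19.4 = -15.7 V.
But -15.7 V < V_ov = 0.68 V, so the device is actually in triode.
In triode I_D = k_p[V_ov V_SD − ½ V_SD²] and I_D = (V_DD − V_SD)/R_D. Equating: 66 V_SD² − 90.71 V_SD + 14.8 = 0, giving V_SD = 0.189 V (the root below V_ov).
I_D = (14.8 − 0.189) / 19.4 = 0.753 mA.

I_D = 0.753 mA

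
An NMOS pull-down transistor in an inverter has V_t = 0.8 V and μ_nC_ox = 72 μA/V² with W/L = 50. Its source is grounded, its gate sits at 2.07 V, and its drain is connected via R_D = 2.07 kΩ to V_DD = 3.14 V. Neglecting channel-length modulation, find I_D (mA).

I_D = 1.35 mA

V_GS = V_G = 2.07 V, so V_ov = 2.07 − 0.8 = 1.27 V.
k_n = μ_nC_ox · (W/L) = 3.6 mA/V².
Assume saturation: I_D = ½ k_n V_ov² = 0.5 × 3.6 × 1.27² = 2.9 mA, giving V_DS = V_DD − I_D R_D = 3.14 − 2.9 × 2.07 = -2.87 V.
But -2.87 V < V_ov = 1.27 V, so the device is actually in triode.
In triode I_D = k_n[V_ov V_DS − ½ V_DS²] and I_D = (V_DD − V_DS)/R_D. Equating: 3.73 V_DS² − 10.46 V_DS + 3.14 = 0, giving V_DS = 0.342 V (the root below V_ov).
I_D = (3.14 − 0.342) / 2.07 = 1.35 mA.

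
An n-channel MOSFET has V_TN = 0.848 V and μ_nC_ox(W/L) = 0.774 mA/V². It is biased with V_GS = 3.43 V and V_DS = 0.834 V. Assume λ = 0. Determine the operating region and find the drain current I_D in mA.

Triode; I_D = 1.40 mA

V_ov = V_GS − V_TN = 3.43 − 0.848 = 2.58 V.
Since V_DS = 0.834 V < V_ov = 2.58 V, the device is in the triode region.
I_D = k_n [V_ov · V_DS − ½ V_DS²] = 0.774 × [2.58 × 0.834 − 0.5 × 0.834²] = 1.4 mA.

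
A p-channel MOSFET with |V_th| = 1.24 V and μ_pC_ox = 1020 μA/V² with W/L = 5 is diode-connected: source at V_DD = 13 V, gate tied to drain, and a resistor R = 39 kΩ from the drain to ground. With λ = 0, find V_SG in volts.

With gate tied to drain, V_SG = V_SD ≥ V_SG − |V_th|, so the device is in saturation.
k_p = μ_pC_ox · (W/L) = 5.1 mA/V².
KCL at the drain: ½ k_p (V_SG − |V_th|)² = (V_DD − V_SG)/R.
Let x = V_SG − 1.24. Then 99.4 x² + x − 11.76 = 0, giving x = 0.339 V (positive root), so V_SG = 1.58 V.
I_D = (V_DD − V_SG)/R = (13 − 1.58) / 39 = 0.293 mA.

V_SG = 1.58 V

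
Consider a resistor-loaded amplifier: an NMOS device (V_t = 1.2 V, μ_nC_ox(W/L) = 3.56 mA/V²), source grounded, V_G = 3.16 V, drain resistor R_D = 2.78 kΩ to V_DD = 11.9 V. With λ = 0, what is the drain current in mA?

I_D = 4.03 mA

V_GS = V_G = 3.16 V, so V_ov = 3.16 − 1.2 = 1.96 V.
Assume saturation: I_D = ½ k_n V_ov² = 0.5 × 3.56 × 1.96² = 6.84 mA, giving V_DS = V_DD − I_D R_D = 11.9 − 6.84 × 2.78 = -7.11 V.
But -7.11 V < V_ov = 1.96 V, so the device is actually in triode.
In triode I_D = k_n[V_ov V_DS − ½ V_DS²] and I_D = (V_DD − V_DS)/R_D. Equating: 4.95 V_DS² − 20.4 V_DS + 11.9 = 0, giving V_DS = 0.703 V (the root below V_ov).
I_D = (11.9 − 0.703) / 2.78 = 4.03 mA.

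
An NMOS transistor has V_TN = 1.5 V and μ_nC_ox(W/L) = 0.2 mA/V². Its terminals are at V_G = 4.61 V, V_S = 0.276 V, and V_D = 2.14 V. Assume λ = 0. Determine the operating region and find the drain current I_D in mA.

V_GS = V_G − V_S = 4.61 − 0.276 = 4.33 V; V_DS = V_D − V_S = 2.14 − 0.276 = 1.86 V.
V_ov = V_GS − V_TN = 4.33 − 1.5 = 2.83 V.
Since V_DS = 1.86 V < V_ov = 2.83 V, the device is in the triode region.
I_D = k_n [V_ov · V_DS − ½ V_DS²] = 0.2 × [2.83 × 1.86 − 0.5 × 1.86²] = 0.709 mA.

Triode; I_D = 0.709 mA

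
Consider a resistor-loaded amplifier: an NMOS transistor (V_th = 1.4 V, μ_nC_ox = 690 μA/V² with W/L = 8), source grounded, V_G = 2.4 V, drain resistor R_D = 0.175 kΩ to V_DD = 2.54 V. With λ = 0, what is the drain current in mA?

I_D = 2.76 mA

V_GS = V_G = 2.4 V, so V_ov = 2.4 − 1.4 = 1 V.
k_n = μ_nC_ox · (W/L) = 5.52 mA/V².
Assume saturation: I_D = ½ k_n V_ov² = 0.5 × 5.52 × 1² = 2.76 mA, giving V_DS = V_DD − I_D R_D = 2.54 − 2.76 × 0.175 = 2.06 V.
V_DS = 2.06 V ≥ V_ov = 1 V, confirming saturation.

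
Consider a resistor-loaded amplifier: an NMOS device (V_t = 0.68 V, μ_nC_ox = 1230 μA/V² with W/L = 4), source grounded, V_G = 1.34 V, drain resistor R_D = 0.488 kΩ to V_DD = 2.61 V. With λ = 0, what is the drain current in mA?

V_GS = V_G = 1.34 V, so V_ov = 1.34 − 0.68 = 0.66 V.
k_n = μ_nC_ox · (W/L) = 4.92 mA/V².
Assume saturation: I_D = ½ k_n V_ov² = 0.5 × 4.92 × 0.66² = 1.07 mA, giving V_DS = V_DD − I_D R_D = 2.61 − 1.07 × 0.488 = 2.09 V.
V_DS = 2.09 V ≥ V_ov = 0.66 V, confirming saturation.

I_D = 1.07 mA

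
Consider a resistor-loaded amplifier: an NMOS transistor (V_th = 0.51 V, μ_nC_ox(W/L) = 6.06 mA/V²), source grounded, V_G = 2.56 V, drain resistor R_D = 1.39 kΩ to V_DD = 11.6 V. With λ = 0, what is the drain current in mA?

V_GS = V_G = 2.56 V, so V_ov = 2.56 − 0.51 = 2.05 V.
Assume saturation: I_D = ½ k_n V_ov² = 0.5 × 6.06 × 2.05² = 12.7 mA, giving V_DS = V_DD − I_D R_D = 11.6 − 12.7 × 1.39 = -6.1 V.
But -6.1 V < V_ov = 2.05 V, so the device is actually in triode.
In triode I_D = k_n[V_ov V_DS − ½ V_DS²] and I_D = (V_DD − V_DS)/R_D. Equating: 4.21 V_DS² − 18.27 V_DS + 11.6 = 0, giving V_DS = 0.773 V (the root below V_ov).
I_D = (11.6 − 0.773) / 1.39 = 7.79 mA.

I_D = 7.79 mA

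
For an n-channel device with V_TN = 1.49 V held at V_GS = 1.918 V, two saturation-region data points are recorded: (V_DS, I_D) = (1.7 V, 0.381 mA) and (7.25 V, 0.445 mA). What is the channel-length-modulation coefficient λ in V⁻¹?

λ = 0.0319 V⁻¹

With V_GS fixed, I_D ∝ (1 + λ V_DS) in saturation, so I_D2/I_D1 = (1 + λ V_DS2)/(1 + λ V_DS1).
0.445/0.381 = 1.168 = (1 + 7.25 λ)/(1 + 1.7 λ).
Solving: λ (I_D1 V_DS2 − I_D2 V_DS1) = I_D2 − I_D1, so λ = (0.445 − 0.381) / (0.381 × 7.25 − 0.445 × 1.7) = 0.064 / 2.01 = 0.0319 V⁻¹.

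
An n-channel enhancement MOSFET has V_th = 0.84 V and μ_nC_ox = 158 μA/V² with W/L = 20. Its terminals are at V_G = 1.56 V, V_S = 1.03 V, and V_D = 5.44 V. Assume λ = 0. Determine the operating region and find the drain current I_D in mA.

V_GS = V_G − V_S = 1.56 − 1.03 = 0.53 V; V_DS = V_D − V_S = 5.44 − 1.03 = 4.41 V.
V_GS = 0.53 V < V_th = 0.84 V, so the transistor is in cutoff.

Cutoff; I_D = 0 mA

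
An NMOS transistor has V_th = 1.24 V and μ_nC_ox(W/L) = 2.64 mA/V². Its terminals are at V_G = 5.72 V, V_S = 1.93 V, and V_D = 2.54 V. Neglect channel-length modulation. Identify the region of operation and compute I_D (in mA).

V_GS = V_G − V_S = 5.72 − 1.93 = 3.79 V; V_DS = V_D − V_S = 2.54 − 1.93 = 0.61 V.
V_ov = V_GS − V_th = 3.79 − 1.24 = 2.55 V.
Since V_DS = 0.61 V < V_ov = 2.55 V, the device is in the triode region.
I_D = k_n [V_ov · V_DS − ½ V_DS²] = 2.64 × [2.55 × 0.61 − 0.5 × 0.61²] = 3.62 mA.

Triode; I_D = 3.62 mA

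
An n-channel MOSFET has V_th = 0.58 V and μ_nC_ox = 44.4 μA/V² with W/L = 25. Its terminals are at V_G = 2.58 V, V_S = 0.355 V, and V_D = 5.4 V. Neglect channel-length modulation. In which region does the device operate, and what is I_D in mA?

V_GS = V_G − V_S = 2.58 − 0.355 = 2.23 V; V_DS = V_D − V_S = 5.4 − 0.355 = 5.04 V.
k_n = μ_nC_ox · (W/L) = 1.11 mA/V².
V_ov = V_GS − V_th = 2.23 − 0.58 = 1.65 V.
Since V_DS = 5.04 V ≥ V_ov = 1.65 V, the device is in saturation.
I_D = ½ k_n V_ov² = 0.5 × 1.11 × 1.65² = 1.5 mA.

Saturation; I_D = 1.50 mA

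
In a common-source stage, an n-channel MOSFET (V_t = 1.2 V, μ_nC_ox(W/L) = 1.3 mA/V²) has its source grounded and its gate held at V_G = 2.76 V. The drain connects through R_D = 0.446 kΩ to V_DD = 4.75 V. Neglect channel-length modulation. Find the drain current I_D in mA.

I_D = 1.58 mA

V_GS = V_G = 2.76 V, so V_ov = 2.76 − 1.2 = 1.56 V.
Assume saturation: I_D = ½ k_n V_ov² = 0.5 × 1.3 × 1.56² = 1.58 mA, giving V_DS = V_DD − I_D R_D = 4.75 − 1.58 × 0.446 = 4.04 V.
V_DS = 4.04 V ≥ V_ov = 1.56 V, confirming saturation.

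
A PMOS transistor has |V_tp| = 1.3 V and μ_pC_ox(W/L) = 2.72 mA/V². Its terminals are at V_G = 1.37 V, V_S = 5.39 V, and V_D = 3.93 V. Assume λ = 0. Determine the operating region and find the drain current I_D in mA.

V_SG = V_S − V_G = 5.39 − 1.37 = 4.02 V; V_SD = V_S − V_D = 5.39 − 3.93 = 1.46 V.
V_ov = V_SG − |V_tp| = 4.02 − 1.3 = 2.72 V.
Since V_SD = 1.46 V < V_ov = 2.72 V, the device is in the triode region.
I_D = k_p [V_ov · V_SD − ½ V_SD²] = 2.72 × [2.72 × 1.46 − 0.5 × 1.46²] = 7.9 mA.

Triode; I_D = 7.90 mA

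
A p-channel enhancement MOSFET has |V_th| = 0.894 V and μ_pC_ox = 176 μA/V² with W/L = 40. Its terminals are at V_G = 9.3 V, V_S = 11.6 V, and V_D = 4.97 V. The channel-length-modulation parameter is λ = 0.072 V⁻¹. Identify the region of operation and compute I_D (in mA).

Saturation; I_D = 10.3 mA

V_SG = V_S − V_G = 11.6 − 9.3 = 2.3 V; V_SD = V_S − V_D = 11.6 − 4.97 = 6.63 V.
k_p = μ_pC_ox · (W/L) = 7.04 mA/V².
V_ov = V_SG − |V_th| = 2.3 − 0.894 = 1.41 V.
Since V_SD = 6.63 V ≥ V_ov = 1.41 V, the device is in saturation.
I_D = ½ k_p V_ov² (1 + λ V_SD) = 0.5 × 7.04 × 1.41² × (1 + 0.072 × 6.63) = 10.3 mA.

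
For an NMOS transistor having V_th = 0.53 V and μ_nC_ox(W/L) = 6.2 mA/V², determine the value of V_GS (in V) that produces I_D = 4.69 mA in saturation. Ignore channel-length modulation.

V_GS = 1.76 V

In saturation I_D = ½ k_n (V_GS − V_th)², so V_GS − V_th = √(2 I_D / k_n) = √(2 × 4.69 / 6.2) = 1.23 V.
V_GS = 0.53 + 1.23 = 1.76 V.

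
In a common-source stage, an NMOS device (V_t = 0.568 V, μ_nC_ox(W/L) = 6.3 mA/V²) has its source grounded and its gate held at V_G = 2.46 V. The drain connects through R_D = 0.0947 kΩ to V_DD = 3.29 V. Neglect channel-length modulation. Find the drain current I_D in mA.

V_GS = V_G = 2.46 V, so V_ov = 2.46 − 0.568 = 1.89 V.
Assume saturation: I_D = ½ k_n V_ov² = 0.5 × 6.3 × 1.89² = 11.3 mA, giving V_DS = V_DD − I_D R_D = 3.29 − 11.3 × 0.0947 = 2.22 V.
V_DS = 2.22 V ≥ V_ov = 1.89 V, confirming saturation.

I_D = 11.3 mA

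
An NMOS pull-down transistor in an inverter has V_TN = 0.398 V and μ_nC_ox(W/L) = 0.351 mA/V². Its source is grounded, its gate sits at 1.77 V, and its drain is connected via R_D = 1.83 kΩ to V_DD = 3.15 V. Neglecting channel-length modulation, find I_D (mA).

V_GS = V_G = 1.77 V, so V_ov = 1.77 − 0.398 = 1.37 V.
Assume saturation: I_D = ½ k_n V_ov² = 0.5 × 0.351 × 1.37² = 0.33 mA, giving V_DS = V_DD − I_D R_D = 3.15 − 0.33 × 1.83 = 2.55 V.
V_DS = 2.55 V ≥ V_ov = 1.37 V, confirming saturation.

I_D = 0.330 mA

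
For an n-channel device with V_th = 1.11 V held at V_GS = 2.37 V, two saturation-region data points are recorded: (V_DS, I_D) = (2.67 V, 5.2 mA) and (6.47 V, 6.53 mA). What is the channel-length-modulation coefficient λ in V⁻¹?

λ = 0.0821 V⁻¹

With V_GS fixed, I_D ∝ (1 + λ V_DS) in saturation, so I_D2/I_D1 = (1 + λ V_DS2)/(1 + λ V_DS1).
6.53/5.2 = 1.256 = (1 + 6.47 λ)/(1 + 2.67 λ).
Solving: λ (I_D1 V_DS2 − I_D2 V_DS1) = I_D2 − I_D1, so λ = (6.53 − 5.2) / (5.2 × 6.47 − 6.53 × 2.67) = 1.33 / 16.2 = 0.0821 V⁻¹.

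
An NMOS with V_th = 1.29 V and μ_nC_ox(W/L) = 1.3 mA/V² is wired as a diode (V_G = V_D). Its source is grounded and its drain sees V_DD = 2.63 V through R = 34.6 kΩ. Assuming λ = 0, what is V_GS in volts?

With gate tied to drain, V_GS = V_DS ≥ V_GS − V_th, so the device is in saturation.
KCL at the drain: ½ k_n (V_GS − V_th)² = (V_DD − V_GS)/R.
Let x = V_GS − 1.29. Then 22.5 x² + x − 1.34 = 0, giving x = 0.223 V (positive root), so V_GS = 1.51 V.
I_D = (V_DD − V_GS)/R = (2.63 − 1.51) / 34.6 = 0.0323 mA.

V_GS = 1.51 V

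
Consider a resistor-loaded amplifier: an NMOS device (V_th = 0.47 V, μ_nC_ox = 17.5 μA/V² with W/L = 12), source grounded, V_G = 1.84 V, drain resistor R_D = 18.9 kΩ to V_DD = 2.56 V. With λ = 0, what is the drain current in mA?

I_D = 0.111 mA

V_GS = V_G = 1.84 V, so V_ov = 1.84 − 0.47 = 1.37 V.
k_n = μ_nC_ox · (W/L) = 0.21 mA/V².
Assume saturation: I_D = ½ k_n V_ov² = 0.5 × 0.21 × 1.37² = 0.197 mA, giving V_DS = V_DD − I_D R_D = 2.56 − 0.197 × 18.9 = -1.16 V.
But -1.16 V < V_ov = 1.37 V, so the device is actually in triode.
In triode I_D = k_n[V_ov V_DS − ½ V_DS²] and I_D = (V_DD − V_DS)/R_D. Equating: 1.98 V_DS² − 6.438 V_DS + 2.56 = 0, giving V_DS = 0.464 V (the root below V_ov).
I_D = (2.56 − 0.464) / 18.9 = 0.111 mA.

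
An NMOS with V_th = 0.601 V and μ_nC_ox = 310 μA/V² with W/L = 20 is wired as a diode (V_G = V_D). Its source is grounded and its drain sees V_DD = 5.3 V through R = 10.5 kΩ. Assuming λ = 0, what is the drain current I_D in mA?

I_D = 0.413 mA

With gate tied to drain, V_GS = V_DS ≥ V_GS − V_th, so the device is in saturation.
k_n = μ_nC_ox · (W/L) = 6.2 mA/V².
KCL at the drain: ½ k_n (V_GS − V_th)² = (V_DD − V_GS)/R.
Let x = V_GS − 0.601. Then 32.6 x² + x − 4.699 = 0, giving x = 0.365 V (positive root), so V_GS = 0.966 V.
I_D = (V_DD − V_GS)/R = (5.3 − 0.966) / 10.5 = 0.413 mA.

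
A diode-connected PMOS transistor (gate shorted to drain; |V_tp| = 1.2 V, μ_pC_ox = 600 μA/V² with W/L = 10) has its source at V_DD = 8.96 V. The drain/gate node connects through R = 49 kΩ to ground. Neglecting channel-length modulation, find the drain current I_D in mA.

I_D = 0.154 mA

With gate tied to drain, V_SG = V_SD ≥ V_SG − |V_tp|, so the device is in saturation.
k_p = μ_pC_ox · (W/L) = 6 mA/V².
KCL at the drain: ½ k_p (V_SG − |V_tp|)² = (V_DD − V_SG)/R.
Let x = V_SG − 1.2. Then 147 x² + x − 7.76 = 0, giving x = 0.226 V (positive root), so V_SG = 1.43 V.
I_D = (V_DD − V_SG)/R = (8.96 − 1.43) / 49 = 0.154 mA.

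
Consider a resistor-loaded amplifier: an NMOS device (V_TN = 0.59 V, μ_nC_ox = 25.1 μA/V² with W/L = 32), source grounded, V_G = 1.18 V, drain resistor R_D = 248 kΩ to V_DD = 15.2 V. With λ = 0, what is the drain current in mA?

I_D = 0.0607 mA

V_GS = V_G = 1.18 V, so V_ov = 1.18 − 0.59 = 0.59 V.
k_n = μ_nC_ox · (W/L) = 0.8032 mA/V².
Assume saturation: I_D = ½ k_n V_ov² = 0.5 × 0.8032 × 0.59² = 0.14 mA, giving V_DS = V_DD − I_D R_D = 15.2 − 0.14 × 248 = -19.5 V.
But -19.5 V < V_ov = 0.59 V, so the device is actually in triode.
In triode I_D = k_n[V_ov V_DS − ½ V_DS²] and I_D = (V_DD − V_DS)/R_D. Equating: 99.6 V_DS² − 118.5 V_DS + 15.2 = 0, giving V_DS = 0.146 V (the root below V_ov).
I_D = (15.2 − 0.146) / 248 = 0.0607 mA.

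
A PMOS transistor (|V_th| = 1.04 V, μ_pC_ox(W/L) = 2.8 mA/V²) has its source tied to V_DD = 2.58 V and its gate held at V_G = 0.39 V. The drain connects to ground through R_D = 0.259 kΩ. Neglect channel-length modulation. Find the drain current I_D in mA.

I_D = 1.85 mA

V_SG = V_DD − V_G = 2.58 − 0.39 = 2.19 V, so V_ov = 2.19 − 1.04 = 1.15 V.
Assume saturation: I_D = ½ k_p V_ov² = 0.5 × 2.8 × 1.15² = 1.85 mA, giving V_SD = V_DD − I_D R_D = 2.58 − 1.85 × 0.259 = 2.1 V.
V_SD = 2.1 V ≥ V_ov = 1.15 V, confirming saturation.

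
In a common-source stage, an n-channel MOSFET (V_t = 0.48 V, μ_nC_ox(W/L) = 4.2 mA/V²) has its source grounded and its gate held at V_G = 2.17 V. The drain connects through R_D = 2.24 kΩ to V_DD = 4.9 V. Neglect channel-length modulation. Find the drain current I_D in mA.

V_GS = V_G = 2.17 V, so V_ov = 2.17 − 0.48 = 1.69 V.
Assume saturation: I_D = ½ k_n V_ov² = 0.5 × 4.2 × 1.69² = 6 mA, giving V_DS = V_DD − I_D R_D = 4.9 − 6 × 2.24 = -8.54 V.
But -8.54 V < V_ov = 1.69 V, so the device is actually in triode.
In triode I_D = k_n[V_ov V_DS − ½ V_DS²] and I_D = (V_DD − V_DS)/R_D. Equating: 4.7 V_DS² − 16.9 V_DS + 4.9 = 0, giving V_DS = 0.318 V (the root below V_ov).
I_D = (4.9 − 0.318) / 2.24 = 2.05 mA.

I_D = 2.05 mA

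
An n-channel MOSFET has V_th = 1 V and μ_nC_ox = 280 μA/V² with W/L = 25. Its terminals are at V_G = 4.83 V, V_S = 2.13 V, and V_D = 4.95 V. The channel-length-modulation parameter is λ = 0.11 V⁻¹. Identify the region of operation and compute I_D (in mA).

V_GS = V_G − V_S = 4.83 − 2.13 = 2.7 V; V_DS = V_D − V_S = 4.95 − 2.13 = 2.82 V.
k_n = μ_nC_ox · (W/L) = 7 mA/V².
V_ov = V_GS − V_th = 2.7 − 1 = 1.7 V.
Since V_DS = 2.82 V ≥ V_ov = 1.7 V, the device is in saturation.
I_D = ½ k_n V_ov² (1 + λ V_DS) = 0.5 × 7 × 1.7² × (1 + 0.11 × 2.82) = 13.3 mA.

Saturation; I_D = 13.3 mA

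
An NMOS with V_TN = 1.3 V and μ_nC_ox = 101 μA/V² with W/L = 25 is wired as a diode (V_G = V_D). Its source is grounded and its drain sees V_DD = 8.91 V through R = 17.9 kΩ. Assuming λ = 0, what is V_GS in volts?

With gate tied to drain, V_GS = V_DS ≥ V_GS − V_TN, so the device is in saturation.
k_n = μ_nC_ox · (W/L) = 2.525 mA/V².
KCL at the drain: ½ k_n (V_GS − V_TN)² = (V_DD − V_GS)/R.
Let x = V_GS − 1.3. Then 22.6 x² + x − 7.61 = 0, giving x = 0.559 V (positive root), so V_GS = 1.86 V.
I_D = (V_DD − V_GS)/R = (8.91 − 1.86) / 17.9 = 0.394 mA.

V_GS = 1.86 V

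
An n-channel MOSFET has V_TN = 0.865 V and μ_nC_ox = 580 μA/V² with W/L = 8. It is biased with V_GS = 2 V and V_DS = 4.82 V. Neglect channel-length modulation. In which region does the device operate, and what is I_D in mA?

Saturation; I_D = 2.99 mA

k_n = μ_nC_ox · (W/L) = 4.64 mA/V².
V_ov = V_GS − V_TN = 2 − 0.865 = 1.14 V.
Since V_DS = 4.82 V ≥ V_ov = 1.14 V, the device is in saturation.
I_D = ½ k_n V_ov² = 0.5 × 4.64 × 1.14² = 2.99 mA.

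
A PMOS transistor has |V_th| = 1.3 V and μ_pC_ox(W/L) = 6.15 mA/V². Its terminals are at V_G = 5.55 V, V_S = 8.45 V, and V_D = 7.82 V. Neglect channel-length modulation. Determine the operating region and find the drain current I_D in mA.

V_SG = V_S − V_G = 8.45 − 5.55 = 2.9 V; V_SD = V_S − V_D = 8.45 − 7.82 = 0.63 V.
V_ov = V_SG − |V_th| = 2.9 − 1.3 = 1.6 V.
Since V_SD = 0.63 V < V_ov = 1.6 V, the device is in the triode region.
I_D = k_p [V_ov · V_SD − ½ V_SD²] = 6.15 × [1.6 × 0.63 − 0.5 × 0.63²] = 4.98 mA.

Triode; I_D = 4.98 mA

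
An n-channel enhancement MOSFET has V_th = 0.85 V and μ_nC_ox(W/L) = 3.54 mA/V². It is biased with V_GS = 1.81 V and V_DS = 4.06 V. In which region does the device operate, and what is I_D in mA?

Saturation; I_D = 1.63 mA

V_ov = V_GS − V_th = 1.81 − 0.85 = 0.96 V.
Since V_DS = 4.06 V ≥ V_ov = 0.96 V, the device is in saturation.
I_D = ½ k_n V_ov² = 0.5 × 3.54 × 0.96² = 1.63 mA.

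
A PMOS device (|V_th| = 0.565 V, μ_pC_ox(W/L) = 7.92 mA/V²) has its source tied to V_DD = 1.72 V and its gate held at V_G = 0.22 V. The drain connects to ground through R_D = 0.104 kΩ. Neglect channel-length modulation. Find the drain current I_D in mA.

I_D = 3.46 mA

V_SG = V_DD − V_G = 1.72 − 0.22 = 1.5 V, so V_ov = 1.5 − 0.565 = 0.935 V.
Assume saturation: I_D = ½ k_p V_ov² = 0.5 × 7.92 × 0.935² = 3.46 mA, giving V_SD = V_DD − I_D R_D = 1.72 − 3.46 × 0.104 = 1.36 V.
V_SD = 1.36 V ≥ V_ov = 0.935 V, confirming saturation.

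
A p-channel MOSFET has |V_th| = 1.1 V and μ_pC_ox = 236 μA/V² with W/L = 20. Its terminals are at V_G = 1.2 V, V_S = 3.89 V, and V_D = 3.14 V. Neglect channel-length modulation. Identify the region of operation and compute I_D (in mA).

Triode; I_D = 4.30 mA

V_SG = V_S − V_G = 3.89 − 1.2 = 2.69 V; V_SD = V_S − V_D = 3.89 − 3.14 = 0.75 V.
k_p = μ_pC_ox · (W/L) = 4.72 mA/V².
V_ov = V_SG − |V_th| = 2.69 − 1.1 = 1.59 V.
Since V_SD = 0.75 V < V_ov = 1.59 V, the device is in the triode region.
I_D = k_p [V_ov · V_SD − ½ V_SD²] = 4.72 × [1.59 × 0.75 − 0.5 × 0.75²] = 4.3 mA.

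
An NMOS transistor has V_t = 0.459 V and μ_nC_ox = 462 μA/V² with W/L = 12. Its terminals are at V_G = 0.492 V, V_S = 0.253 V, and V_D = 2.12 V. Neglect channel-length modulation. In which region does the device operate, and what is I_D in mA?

V_GS = V_G − V_S = 0.492 − 0.253 = 0.239 V; V_DS = V_D − V_S = 2.12 − 0.253 = 1.87 V.
V_GS = 0.239 V < V_t = 0.459 V, so the transistor is in cutoff.

Cutoff; I_D = 0 mA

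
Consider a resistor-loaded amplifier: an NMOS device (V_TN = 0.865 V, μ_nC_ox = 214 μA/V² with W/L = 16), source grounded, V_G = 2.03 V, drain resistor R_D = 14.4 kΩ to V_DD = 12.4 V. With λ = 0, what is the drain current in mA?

V_GS = V_G = 2.03 V, so V_ov = 2.03 − 0.865 = 1.16 V.
k_n = μ_nC_ox · (W/L) = 3.424 mA/V².
Assume saturation: I_D = ½ k_n V_ov² = 0.5 × 3.424 × 1.16² = 2.32 mA, giving V_DS = V_DD − I_D R_D = 12.4 − 2.32 × 14.4 = -21.1 V.
But -21.1 V < V_ov = 1.16 V, so the device is actually in triode.
In triode I_D = k_n[V_ov V_DS − ½ V_DS²] and I_D = (V_DD − V_DS)/R_D. Equating: 24.7 V_DS² − 58.44 V_DS + 12.4 = 0, giving V_DS = 0.236 V (the root below V_ov).
I_D = (12.4 − 0.236) / 14.4 = 0.845 mA.

I_D = 0.845 mA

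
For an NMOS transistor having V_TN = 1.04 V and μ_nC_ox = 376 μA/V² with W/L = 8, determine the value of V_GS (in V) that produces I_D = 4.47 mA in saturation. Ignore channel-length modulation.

k_n = μ_nC_ox · (W/L) = 3.008 mA/V².
In saturation I_D = ½ k_n (V_GS − V_TN)², so V_GS − V_TN = √(2 I_D / k_n) = √(2 × 4.47 / 3.008) = 1.72 V.
V_GS = 1.04 + 1.72 = 2.76 V.

V_GS = 2.76 V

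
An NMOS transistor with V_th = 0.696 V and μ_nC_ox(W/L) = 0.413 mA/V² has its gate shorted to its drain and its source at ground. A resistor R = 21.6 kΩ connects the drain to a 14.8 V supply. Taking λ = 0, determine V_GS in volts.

V_GS = 2.37 V

With gate tied to drain, V_GS = V_DS ≥ V_GS − V_th, so the device is in saturation.
KCL at the drain: ½ k_n (V_GS − V_th)² = (V_DD − V_GS)/R.
Let x = V_GS − 0.696. Then 4.46 x² + x − 14.1 = 0, giving x = 1.67 V (positive root), so V_GS = 2.37 V.
I_D = (V_DD − V_GS)/R = (14.8 − 2.37) / 21.6 = 0.576 mA.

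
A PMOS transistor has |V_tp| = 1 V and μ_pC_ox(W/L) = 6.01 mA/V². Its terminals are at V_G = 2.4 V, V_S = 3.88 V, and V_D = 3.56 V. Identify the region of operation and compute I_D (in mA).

Triode; I_D = 0.615 mA

V_SG = V_S − V_G = 3.88 − 2.4 = 1.48 V; V_SD = V_S − V_D = 3.88 − 3.56 = 0.32 V.
V_ov = V_SG − |V_tp| = 1.48 − 1 = 0.48 V.
Since V_SD = 0.32 V < V_ov = 0.48 V, the device is in the triode region.
I_D = k_p [V_ov · V_SD − ½ V_SD²] = 6.01 × [0.48 × 0.32 − 0.5 × 0.32²] = 0.615 mA.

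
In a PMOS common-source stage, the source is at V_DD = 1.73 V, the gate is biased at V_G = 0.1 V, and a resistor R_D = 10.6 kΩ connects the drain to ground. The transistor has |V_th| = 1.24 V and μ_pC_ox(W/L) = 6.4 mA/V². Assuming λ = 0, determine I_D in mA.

V_SG = V_DD − V_G = 1.73 − 0.1 = 1.63 V, so V_ov = 1.63 − 1.24 = 0.39 V.
Assume saturation: I_D = ½ k_p V_ov² = 0.5 × 6.4 × 0.39² = 0.487 mA, giving V_SD = V_DD − I_D R_D = 1.73 − 0.487 × 10.6 = -3.43 V.
But -3.43 V < V_ov = 0.39 V, so the device is actually in triode.
In triode I_D = k_p[V_ov V_SD − ½ V_SD²] and I_D = (V_DD − V_SD)/R_D. Equating: 33.9 V_SD² − 27.46 V_SD + 1.73 = 0, giving V_SD = 0.0689 V (the root below V_ov).
I_D = (1.73 − 0.0689) / 10.6 = 0.157 mA.

I_D = 0.157 mA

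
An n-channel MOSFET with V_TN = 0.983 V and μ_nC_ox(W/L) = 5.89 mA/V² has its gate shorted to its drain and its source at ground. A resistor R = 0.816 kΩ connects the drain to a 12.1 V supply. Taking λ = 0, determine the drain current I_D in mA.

With gate tied to drain, V_GS = V_DS ≥ V_GS − V_TN, so the device is in saturation.
KCL at the drain: ½ k_n (V_GS − V_TN)² = (V_DD − V_GS)/R.
Let x = V_GS − 0.983. Then 2.4 x² + x − 11.12 = 0, giving x = 1.95 V (positive root), so V_GS = 2.94 V.
I_D = (V_DD − V_GS)/R = (12.1 − 2.94) / 0.816 = 11.2 mA.

I_D = 11.2 mA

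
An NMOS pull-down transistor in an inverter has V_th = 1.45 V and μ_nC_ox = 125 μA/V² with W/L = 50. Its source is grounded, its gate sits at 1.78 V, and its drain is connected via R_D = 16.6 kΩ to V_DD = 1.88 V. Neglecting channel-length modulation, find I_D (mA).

V_GS = V_G = 1.78 V, so V_ov = 1.78 − 1.45 = 0.33 V.
k_n = μ_nC_ox · (W/L) = 6.25 mA/V².
Assume saturation: I_D = ½ k_n V_ov² = 0.5 × 6.25 × 0.33² = 0.34 mA, giving V_DS = V_DD − I_D R_D = 1.88 − 0.34 × 16.6 = -3.77 V.
But -3.77 V < V_ov = 0.33 V, so the device is actually in triode.
In triode I_D = k_n[V_ov V_DS − ½ V_DS²] and I_D = (V_DD − V_DS)/R_D. Equating: 51.9 V_DS² − 35.24 V_DS + 1.88 = 0, giving V_DS = 0.0584 V (the root below V_ov).
I_D = (1.88 − 0.0584) / 16.6 = 0.11 mA.

I_D = 0.110 mA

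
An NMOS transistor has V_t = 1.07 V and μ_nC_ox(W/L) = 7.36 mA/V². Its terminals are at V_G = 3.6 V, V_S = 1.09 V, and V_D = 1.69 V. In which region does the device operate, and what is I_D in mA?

Triode; I_D = 5.03 mA

V_GS = V_G − V_S = 3.6 − 1.09 = 2.51 V; V_DS = V_D − V_S = 1.69 − 1.09 = 0.6 V.
V_ov = V_GS − V_t = 2.51 − 1.07 = 1.44 V.
Since V_DS = 0.6 V < V_ov = 1.44 V, the device is in the triode region.
I_D = k_n [V_ov · V_DS − ½ V_DS²] = 7.36 × [1.44 × 0.6 − 0.5 × 0.6²] = 5.03 mA.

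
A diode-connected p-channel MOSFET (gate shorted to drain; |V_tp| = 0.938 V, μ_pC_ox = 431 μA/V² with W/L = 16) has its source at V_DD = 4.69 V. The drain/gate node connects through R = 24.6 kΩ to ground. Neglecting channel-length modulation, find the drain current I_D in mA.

With gate tied to drain, V_SG = V_SD ≥ V_SG − |V_tp|, so the device is in saturation.
k_p = μ_pC_ox · (W/L) = 6.896 mA/V².
KCL at the drain: ½ k_p (V_SG − |V_tp|)² = (V_DD − V_SG)/R.
Let x = V_SG − 0.938. Then 84.8 x² + x − 3.752 = 0, giving x = 0.205 V (positive root), so V_SG = 1.14 V.
I_D = (V_DD − V_SG)/R = (4.69 − 1.14) / 24.6 = 0.144 mA.

I_D = 0.144 mA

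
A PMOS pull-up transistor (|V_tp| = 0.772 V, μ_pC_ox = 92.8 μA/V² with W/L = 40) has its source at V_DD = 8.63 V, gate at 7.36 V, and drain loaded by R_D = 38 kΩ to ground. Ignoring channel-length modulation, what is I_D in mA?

I_D = 0.223 mA

V_SG = V_DD − V_G = 8.63 − 7.36 = 1.27 V, so V_ov = 1.27 − 0.772 = 0.498 V.
k_p = μ_pC_ox · (W/L) = 3.712 mA/V².
Assume saturation: I_D = ½ k_p V_ov² = 0.5 × 3.712 × 0.498² = 0.46 mA, giving V_SD = V_DD − I_D R_D = 8.63 − 0.46 × 38 = -8.86 V.
But -8.86 V < V_ov = 0.498 V, so the device is actually in triode.
In triode I_D = k_p[V_ov V_SD − ½ V_SD²] and I_D = (V_DD − V_SD)/R_D. Equating: 70.5 V_SD² − 71.25 V_SD + 8.63 = 0, giving V_SD = 0.141 V (the root below V_ov).
I_D = (8.63 − 0.141) / 38 = 0.223 mA.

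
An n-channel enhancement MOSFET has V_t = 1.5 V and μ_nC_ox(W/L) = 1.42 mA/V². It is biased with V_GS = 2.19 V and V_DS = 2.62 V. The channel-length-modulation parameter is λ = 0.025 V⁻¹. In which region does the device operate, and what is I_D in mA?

Saturation; I_D = 0.360 mA

V_ov = V_GS − V_t = 2.19 − 1.5 = 0.69 V.
Since V_DS = 2.62 V ≥ V_ov = 0.69 V, the device is in saturation.
I_D = ½ k_n V_ov² (1 + λ V_DS) = 0.5 × 1.42 × 0.69² × (1 + 0.025 × 2.62) = 0.36 mA.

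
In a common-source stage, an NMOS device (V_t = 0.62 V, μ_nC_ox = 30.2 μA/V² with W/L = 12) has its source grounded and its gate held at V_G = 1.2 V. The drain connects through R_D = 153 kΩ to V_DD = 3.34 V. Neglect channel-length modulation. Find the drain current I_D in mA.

V_GS = V_G = 1.2 V, so V_ov = 1.2 − 0.62 = 0.58 V.
k_n = μ_nC_ox · (W/L) = 0.3624 mA/V².
Assume saturation: I_D = ½ k_n V_ov² = 0.5 × 0.3624 × 0.58² = 0.061 mA, giving V_DS = V_DD − I_D R_D = 3.34 − 0.061 × 153 = -5.99 V.
But -5.99 V < V_ov = 0.58 V, so the device is actually in triode.
In triode I_D = k_n[V_ov V_DS − ½ V_DS²] and I_D = (V_DD − V_DS)/R_D. Equating: 27.7 V_DS² − 33.16 V_DS + 3.34 = 0, giving V_DS = 0.111 V (the root below V_ov).
I_D = (3.34 − 0.111) / 153 = 0.0211 mA.

I_D = 0.0211 mA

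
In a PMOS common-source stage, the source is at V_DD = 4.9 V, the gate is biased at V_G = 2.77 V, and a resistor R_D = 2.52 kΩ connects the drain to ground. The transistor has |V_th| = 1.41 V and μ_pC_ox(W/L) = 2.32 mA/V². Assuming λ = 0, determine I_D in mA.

I_D = 0.601 mA

V_SG = V_DD − V_G = 4.9 − 2.77 = 2.13 V, so V_ov = 2.13 − 1.41 = 0.72 V.
Assume saturation: I_D = ½ k_p V_ov² = 0.5 × 2.32 × 0.72² = 0.601 mA, giving V_SD = V_DD − I_D R_D = 4.9 − 0.601 × 2.52 = 3.38 V.
V_SD = 3.38 V ≥ V_ov = 0.72 V, confirming saturation.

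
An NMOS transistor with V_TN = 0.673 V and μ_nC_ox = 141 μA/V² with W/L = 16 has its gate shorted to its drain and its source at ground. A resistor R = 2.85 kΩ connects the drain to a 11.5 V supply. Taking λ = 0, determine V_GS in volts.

With gate tied to drain, V_GS = V_DS ≥ V_GS − V_TN, so the device is in saturation.
k_n = μ_nC_ox · (W/L) = 2.256 mA/V².
KCL at the drain: ½ k_n (V_GS − V_TN)² = (V_DD − V_GS)/R.
Let x = V_GS − 0.673. Then 3.21 x² + x − 10.83 = 0, giving x = 1.69 V (positive root), so V_GS = 2.36 V.
I_D = (V_DD − V_GS)/R = (11.5 − 2.36) / 2.85 = 3.21 mA.

V_GS = 2.36 V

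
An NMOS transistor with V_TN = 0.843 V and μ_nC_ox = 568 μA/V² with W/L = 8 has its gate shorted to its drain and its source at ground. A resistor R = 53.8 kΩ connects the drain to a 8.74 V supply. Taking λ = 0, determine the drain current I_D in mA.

I_D = 0.142 mA

With gate tied to drain, V_GS = V_DS ≥ V_GS − V_TN, so the device is in saturation.
k_n = μ_nC_ox · (W/L) = 4.544 mA/V².
KCL at the drain: ½ k_n (V_GS − V_TN)² = (V_DD − V_GS)/R.
Let x = V_GS − 0.843. Then 122 x² + x − 7.897 = 0, giving x = 0.25 V (positive root), so V_GS = 1.09 V.
I_D = (V_DD − V_GS)/R = (8.74 − 1.09) / 53.8 = 0.142 mA.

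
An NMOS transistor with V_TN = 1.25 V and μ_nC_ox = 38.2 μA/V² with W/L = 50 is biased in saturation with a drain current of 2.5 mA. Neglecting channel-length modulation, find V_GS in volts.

k_n = μ_nC_ox · (W/L) = 1.91 mA/V².
In saturation I_D = ½ k_n (V_GS − V_TN)², so V_GS − V_TN = √(2 I_D / k_n) = √(2 × 2.5 / 1.91) = 1.62 V.
V_GS = 1.25 + 1.62 = 2.87 V.

V_GS = 2.87 V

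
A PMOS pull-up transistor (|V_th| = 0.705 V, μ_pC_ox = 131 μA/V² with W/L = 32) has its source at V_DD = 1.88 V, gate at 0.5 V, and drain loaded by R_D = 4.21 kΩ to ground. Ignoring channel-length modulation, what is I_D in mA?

V_SG = V_DD − V_G = 1.88 − 0.5 = 1.38 V, so V_ov = 1.38 − 0.705 = 0.675 V.
k_p = μ_pC_ox · (W/L) = 4.192 mA/V².
Assume saturation: I_D = ½ k_p V_ov² = 0.5 × 4.192 × 0.675² = 0.955 mA, giving V_SD = V_DD − I_D R_D = 1.88 − 0.955 × 4.21 = -2.14 V.
But -2.14 V < V_ov = 0.675 V, so the device is actually in triode.
In triode I_D = k_p[V_ov V_SD − ½ V_SD²] and I_D = (V_DD − V_SD)/R_D. Equating: 8.82 V_SD² − 12.91 V_SD + 1.88 = 0, giving V_SD = 0.164 V (the root below V_ov).
I_D = (1.88 − 0.164) / 4.21 = 0.408 mA.

I_D = 0.408 mA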